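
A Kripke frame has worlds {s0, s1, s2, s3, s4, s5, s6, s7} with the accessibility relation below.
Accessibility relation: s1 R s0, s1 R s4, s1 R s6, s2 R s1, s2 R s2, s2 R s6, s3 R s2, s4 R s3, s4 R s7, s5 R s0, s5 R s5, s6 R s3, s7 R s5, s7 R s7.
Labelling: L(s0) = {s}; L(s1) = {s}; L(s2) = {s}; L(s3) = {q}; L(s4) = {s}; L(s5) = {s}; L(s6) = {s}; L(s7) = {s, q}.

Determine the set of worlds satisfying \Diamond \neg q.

Let φ = \Diamond \neg q. Evaluate φ at each world:
  s0 (successors ∅): φ is false.
  s1 (successors {s0, s4, s6}): φ is true.
  s2 (successors {s1, s2, s6}): φ is true.
  s3 (successors {s2}): φ is true.
  s4 (successors {s3, s7}): φ is false.
  s5 (successors {s0, s5}): φ is true.
  s6 (successors {s3}): φ is false.
  s7 (successors {s5, s7}): φ is true.
For instance, at s7:
  At s7: \Diamond \neg q requires \neg q at some successor in {s5, s7}.
    \neg q holds at s5, so \Diamond \neg q is true at s7.
Satisfying worlds: {s1, s2, s3, s5, s7}

s1, s2, s3, s5, s7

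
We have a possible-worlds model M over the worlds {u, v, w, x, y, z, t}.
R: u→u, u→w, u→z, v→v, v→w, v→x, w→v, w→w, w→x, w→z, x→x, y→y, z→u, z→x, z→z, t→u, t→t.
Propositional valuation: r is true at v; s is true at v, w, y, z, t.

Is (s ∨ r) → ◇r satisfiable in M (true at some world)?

Recall that ◇ψ holds at a world iff ψ holds at some accessible world.
Let φ = (s ∨ r) → ◇r. Evaluate φ at each world:
  u (successors {u, w, z}): φ is true.
  v (successors {v, w, x}): φ is true.
  w (successors {v, w, x, z}): φ is true.
  x (successors {x}): φ is true.
  y (successors {y}): φ is false.
  z (successors {u, x, z}): φ is false.
  t (successors {u, t}): φ is false.
Detail at u (witness):
  At u: s ∨ r is false, ◇r is false, so (s ∨ r) → ◇r is true.
    At u: ◇r requires r at some successor in {u, w, z}.
      At u: r is false.
      At w: r is false.
      At z: r is false.
    So ◇r is false at u.

Yes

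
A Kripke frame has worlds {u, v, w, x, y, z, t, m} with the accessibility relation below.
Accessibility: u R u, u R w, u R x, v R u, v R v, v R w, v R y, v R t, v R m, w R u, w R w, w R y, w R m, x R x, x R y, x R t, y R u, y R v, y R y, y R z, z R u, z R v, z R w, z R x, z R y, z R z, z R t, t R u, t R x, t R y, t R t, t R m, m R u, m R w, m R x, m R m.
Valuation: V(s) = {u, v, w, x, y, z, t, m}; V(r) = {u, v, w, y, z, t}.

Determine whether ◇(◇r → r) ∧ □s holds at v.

At v: ◇(◇r → r) is true, □s is true, so ◇(◇r → r) ∧ □s is true.
  At v: ◇(◇r → r) requires ◇r → r at some successor in {u, v, w, y, t, m}.
    ◇r → r holds at u, so ◇(◇r → r) is true at v.
      At u: ◇r is true, r is true, so ◇r → r is true.
  At v: □s requires s at every successor {u, v, w, y, t, m}.
    At u: s is true.
    At v: s is true.
    At w: s is true.
    At y: s is true.
    At t: s is true.
    At m: s is true.
  So □s is true at v.

Yes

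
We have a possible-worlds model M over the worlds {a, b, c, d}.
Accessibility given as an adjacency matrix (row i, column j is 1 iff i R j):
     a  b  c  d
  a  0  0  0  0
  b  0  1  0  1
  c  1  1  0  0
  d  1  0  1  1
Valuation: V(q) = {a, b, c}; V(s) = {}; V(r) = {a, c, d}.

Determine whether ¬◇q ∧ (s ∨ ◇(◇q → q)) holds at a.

At a: ¬◇q is true, s ∨ ◇(◇q → q) is false, so ¬◇q ∧ (s ∨ ◇(◇q → q)) is false.
  At a: ◇q is false, so ¬◇q is true.
    At a: no accessible worlds, so ◇q is false.
  At a: s is false, ◇(◇q → q) is false, so s ∨ ◇(◇q → q) is false.
    At a: no accessible worlds, so ◇(◇q → q) is false.

No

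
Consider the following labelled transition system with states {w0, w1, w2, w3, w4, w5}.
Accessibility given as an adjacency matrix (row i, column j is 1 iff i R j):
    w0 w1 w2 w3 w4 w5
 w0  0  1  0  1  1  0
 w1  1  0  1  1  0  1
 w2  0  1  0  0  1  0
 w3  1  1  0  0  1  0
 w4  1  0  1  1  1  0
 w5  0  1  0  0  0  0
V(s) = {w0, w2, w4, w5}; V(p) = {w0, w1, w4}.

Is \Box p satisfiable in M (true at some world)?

Yes

Let φ = \Box p. Evaluate φ at each world:
  w0 (successors {w1, w3, w4}): φ is false.
  w1 (successors {w0, w2, w3, w5}): φ is false.
  w2 (successors {w1, w4}): φ is true.
  w3 (successors {w0, w1, w4}): φ is true.
  w4 (successors {w0, w2, w3, w4}): φ is false.
  w5 (successors {w1}): φ is true.
Detail at w2 (witness):
  At w2: \Box p requires p at every successor {w1, w4}.
    At w1: p is true.
    At w4: p is true.
  So \Box p is true at w2.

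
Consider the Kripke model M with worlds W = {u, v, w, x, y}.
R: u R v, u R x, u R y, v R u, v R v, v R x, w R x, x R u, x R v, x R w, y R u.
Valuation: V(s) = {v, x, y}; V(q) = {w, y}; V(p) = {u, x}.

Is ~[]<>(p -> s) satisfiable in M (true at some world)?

Yes

Recall that []ψ holds at a world iff ψ holds at every accessible world, and <>ψ holds iff ψ holds at some accessible world.
Let φ = ~[]<>(p -> s). Evaluate φ at each world:
  u (successors {v, x, y}): φ is true.
  v (successors {u, v, x}): φ is false.
  w (successors {x}): φ is false.
  x (successors {u, v, w}): φ is false.
  y (successors {u}): φ is false.
Detail at u (witness):
  At u: []<>(p -> s) is false, so ~[]<>(p -> s) is true.
    At u: []<>(p -> s) requires <>(p -> s) at every successor {v, x, y}.
      <>(p -> s) fails at y, so []<>(p -> s) is false at u.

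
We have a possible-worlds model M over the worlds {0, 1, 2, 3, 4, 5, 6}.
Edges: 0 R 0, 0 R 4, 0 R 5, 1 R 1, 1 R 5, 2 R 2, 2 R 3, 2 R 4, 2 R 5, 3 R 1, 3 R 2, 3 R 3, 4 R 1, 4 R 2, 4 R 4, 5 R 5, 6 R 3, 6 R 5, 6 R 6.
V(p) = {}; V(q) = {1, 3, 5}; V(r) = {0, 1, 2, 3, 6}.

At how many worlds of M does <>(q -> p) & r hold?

Recall that <>ψ holds at a world iff ψ holds at some accessible world.
Let φ = <>(q -> p) & r. Evaluate φ at each world:
  0 (successors {0, 4, 5}): φ is true.
  1 (successors {1, 5}): φ is false.
  2 (successors {2, 3, 4, 5}): φ is true.
  3 (successors {1, 2, 3}): φ is true.
  4 (successors {1, 2, 4}): φ is false.
  5 (successors {5}): φ is false.
  6 (successors {3, 5, 6}): φ is true.
For instance, at 6:
  At 6: <>(q -> p) is true, r is true, so <>(q -> p) & r is true.
    At 6: <>(q -> p) requires q -> p at some successor in {3, 5, 6}.
      q -> p holds at 6, so <>(q -> p) is true at 6.
Satisfying worlds: {0, 2, 3, 6}

4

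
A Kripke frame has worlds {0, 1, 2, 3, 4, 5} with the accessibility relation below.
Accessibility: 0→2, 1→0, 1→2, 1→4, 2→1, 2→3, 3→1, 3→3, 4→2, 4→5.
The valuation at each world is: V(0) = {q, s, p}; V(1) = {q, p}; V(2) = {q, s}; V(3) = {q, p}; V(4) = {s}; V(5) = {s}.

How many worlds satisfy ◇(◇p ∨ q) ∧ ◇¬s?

Let φ = ◇(◇p ∨ q) ∧ ◇¬s. Evaluate φ at each world:
  0 (successors {2}): φ is false.
  1 (successors {0, 2, 4}): φ is false.
  2 (successors {1, 3}): φ is true.
  3 (successors {1, 3}): φ is true.
  4 (successors {2, 5}): φ is false.
  5 (successors ∅): φ is false.
For instance, at 1:
  At 1: ◇(◇p ∨ q) is true, ◇¬s is false, so ◇(◇p ∨ q) ∧ ◇¬s is false.
    At 1: ◇(◇p ∨ q) requires ◇p ∨ q at some successor in {0, 2, 4}.
      ◇p ∨ q holds at 0, so ◇(◇p ∨ q) is true at 1.
    At 1: ◇¬s requires ¬s at some successor in {0, 2, 4}.
      At 0: ¬s is false.
      At 2: ¬s is false.
      At 4: ¬s is false.
    So ◇¬s is false at 1.
Satisfying worlds: {2, 3}

2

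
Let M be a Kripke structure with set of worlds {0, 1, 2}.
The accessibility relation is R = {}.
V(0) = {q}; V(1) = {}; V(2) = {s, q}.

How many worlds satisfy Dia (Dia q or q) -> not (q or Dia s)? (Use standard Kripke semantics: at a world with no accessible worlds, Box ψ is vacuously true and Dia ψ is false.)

Recall that Dia ψ holds at a world iff ψ holds at some accessible world.
Let φ = Dia (Dia q or q) -> not (q or Dia s). Evaluate φ at each world:
  0 (successors ∅): φ is true.
  1 (successors ∅): φ is true.
  2 (successors ∅): φ is true.
For instance, at 1:
  At 1: Dia (Dia q or q) is false, not (q or Dia s) is true, so Dia (Dia q or q) -> not (q or Dia s) is true.
    At 1: no accessible worlds, so Dia (Dia q or q) is false.
    At 1: q or Dia s is false, so not (q or Dia s) is true.
      At 1: q is false, Dia s is false, so q or Dia s is false.
Satisfying worlds: {0, 1, 2}

3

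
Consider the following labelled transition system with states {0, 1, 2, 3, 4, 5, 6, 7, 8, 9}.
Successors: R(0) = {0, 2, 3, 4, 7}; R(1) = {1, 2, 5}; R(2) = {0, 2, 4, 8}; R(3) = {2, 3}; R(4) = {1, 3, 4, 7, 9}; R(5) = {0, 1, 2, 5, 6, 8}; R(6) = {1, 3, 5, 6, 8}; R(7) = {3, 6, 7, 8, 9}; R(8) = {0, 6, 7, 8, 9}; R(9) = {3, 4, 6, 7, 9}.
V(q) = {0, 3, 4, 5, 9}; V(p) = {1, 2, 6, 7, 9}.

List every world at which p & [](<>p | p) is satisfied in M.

1, 2, 6, 7, 9

Let φ = p & [](<>p | p). Evaluate φ at each world:
  0 (successors {0, 2, 3, 4, 7}): φ is false.
  1 (successors {1, 2, 5}): φ is true.
  2 (successors {0, 2, 4, 8}): φ is true.
  3 (successors {2, 3}): φ is false.
  4 (successors {1, 3, 4, 7, 9}): φ is false.
  5 (successors {0, 1, 2, 5, 6, 8}): φ is false.
  6 (successors {1, 3, 5, 6, 8}): φ is true.
  7 (successors {3, 6, 7, 8, 9}): φ is true.
  8 (successors {0, 6, 7, 8, 9}): φ is false.
  9 (successors {3, 4, 6, 7, 9}): φ is true.
For instance, at 2:
  At 2: p is true, [](<>p | p) is true, so p & [](<>p | p) is true.
    At 2: [](<>p | p) requires <>p | p at every successor {0, 2, 4, 8}.
      At 0: <>p | p is true.
      At 2: <>p | p is true.
      At 4: <>p | p is true.
      At 8: <>p | p is true.
    So [](<>p | p) is true at 2.
Satisfying worlds: {1, 2, 6, 7, 9}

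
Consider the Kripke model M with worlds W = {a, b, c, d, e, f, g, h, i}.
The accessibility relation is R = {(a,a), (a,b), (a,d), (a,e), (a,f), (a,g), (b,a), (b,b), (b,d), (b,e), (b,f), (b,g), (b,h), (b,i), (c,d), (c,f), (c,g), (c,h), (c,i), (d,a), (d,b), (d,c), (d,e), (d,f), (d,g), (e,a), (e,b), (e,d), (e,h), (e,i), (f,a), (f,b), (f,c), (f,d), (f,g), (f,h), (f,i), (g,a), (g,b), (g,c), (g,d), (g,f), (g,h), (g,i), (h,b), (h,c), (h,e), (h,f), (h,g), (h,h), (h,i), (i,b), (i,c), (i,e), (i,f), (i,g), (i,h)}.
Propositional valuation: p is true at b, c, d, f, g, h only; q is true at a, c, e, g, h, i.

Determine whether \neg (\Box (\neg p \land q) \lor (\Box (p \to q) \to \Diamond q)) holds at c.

No

Recall that \Box ψ holds at a world iff ψ holds at every accessible world, and \Diamond ψ holds iff ψ holds at some accessible world.
At c: \Box (\neg p \land q) \lor (\Box (p \to q) \to \Diamond q) is true, so \neg (\Box (\neg p \land q) \lor (\Box (p \to q) \to \Diamond q)) is false.
  At c: \Box (\neg p \land q) is false, \Box (p \to q) \to \Diamond q is true, so \Box (\neg p \land q) \lor (\Box (p \to q) \to \Diamond q) is true.
    At c: \Box (\neg p \land q) requires \neg p \land q at every successor {d, f, g, h, i}.
      \neg p \land q fails at d, so \Box (\neg p \land q) is false at c.
    At c: \Box (p \to q) is false, \Diamond q is true, so \Box (p \to q) \to \Diamond q is true.
      At c: \Box (p \to q) requires p \to q at every successor {d, f, g, h, i}.
        p \to q fails at d, so \Box (p \to q) is false at c.
      At c: \Diamond q requires q at some successor in {d, f, g, h, i}.
        q holds at g, so \Diamond q is true at c.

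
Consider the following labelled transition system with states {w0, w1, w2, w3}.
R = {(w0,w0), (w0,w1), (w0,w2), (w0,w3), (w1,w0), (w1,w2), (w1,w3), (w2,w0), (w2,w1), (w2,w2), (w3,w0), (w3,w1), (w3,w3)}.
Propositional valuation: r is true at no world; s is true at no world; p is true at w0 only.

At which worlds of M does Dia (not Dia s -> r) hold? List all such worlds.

Let φ = Dia (not Dia s -> r). Evaluate φ at each world:
  w0 (successors {w0, w1, w2, w3}): φ is false.
  w1 (successors {w0, w2, w3}): φ is false.
  w2 (successors {w0, w1, w2}): φ is false.
  w3 (successors {w0, w1, w3}): φ is false.
For instance, at w3:
  At w3: Dia (not Dia s -> r) requires not Dia s -> r at some successor in {w0, w1, w3}.
    At w0: not Dia s -> r is false.
    At w1: not Dia s -> r is false.
    At w3: not Dia s -> r is false.
  So Dia (not Dia s -> r) is false at w3.
Satisfying worlds: none.

none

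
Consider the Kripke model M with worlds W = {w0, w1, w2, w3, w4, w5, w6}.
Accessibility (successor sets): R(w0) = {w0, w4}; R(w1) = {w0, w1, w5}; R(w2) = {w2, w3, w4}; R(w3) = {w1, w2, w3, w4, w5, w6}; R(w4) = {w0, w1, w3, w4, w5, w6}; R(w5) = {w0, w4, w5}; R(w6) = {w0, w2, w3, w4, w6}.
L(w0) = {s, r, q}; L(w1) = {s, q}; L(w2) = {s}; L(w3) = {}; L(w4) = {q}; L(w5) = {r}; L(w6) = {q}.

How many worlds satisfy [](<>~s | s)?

Let φ = [](<>~s | s). Evaluate φ at each world:
  w0 (successors {w0, w4}): φ is true.
  w1 (successors {w0, w1, w5}): φ is true.
  w2 (successors {w2, w3, w4}): φ is true.
  w3 (successors {w1, w2, w3, w4, w5, w6}): φ is true.
  w4 (successors {w0, w1, w3, w4, w5, w6}): φ is true.
  w5 (successors {w0, w4, w5}): φ is true.
  w6 (successors {w0, w2, w3, w4, w6}): φ is true.
For instance, at w3:
  At w3: [](<>~s | s) requires <>~s | s at every successor {w1, w2, w3, w4, w5, w6}.
    At w1: <>~s | s is true.
    At w2: <>~s | s is true.
    At w3: <>~s | s is true.
    At w4: <>~s | s is true.
    At w5: <>~s | s is true.
    At w6: <>~s | s is true.
  So [](<>~s | s) is true at w3.
Satisfying worlds: {w0, w1, w2, w3, w4, w5, w6}

7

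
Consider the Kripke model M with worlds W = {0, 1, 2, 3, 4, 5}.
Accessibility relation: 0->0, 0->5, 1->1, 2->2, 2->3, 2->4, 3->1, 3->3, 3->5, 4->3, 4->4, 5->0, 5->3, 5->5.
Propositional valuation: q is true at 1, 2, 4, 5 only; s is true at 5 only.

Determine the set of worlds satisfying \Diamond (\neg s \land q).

Let φ = \Diamond (\neg s \land q). Evaluate φ at each world:
  0 (successors {0, 5}): φ is false.
  1 (successors {1}): φ is true.
  2 (successors {2, 3, 4}): φ is true.
  3 (successors {1, 3, 5}): φ is true.
  4 (successors {3, 4}): φ is true.
  5 (successors {0, 3, 5}): φ is false.
For instance, at 1:
  At 1: \Diamond (\neg s \land q) requires \neg s \land q at some successor in {1}.
    \neg s \land q holds at 1, so \Diamond (\neg s \land q) is true at 1.
Satisfying worlds: {1, 2, 3, 4}

1, 2, 3, 4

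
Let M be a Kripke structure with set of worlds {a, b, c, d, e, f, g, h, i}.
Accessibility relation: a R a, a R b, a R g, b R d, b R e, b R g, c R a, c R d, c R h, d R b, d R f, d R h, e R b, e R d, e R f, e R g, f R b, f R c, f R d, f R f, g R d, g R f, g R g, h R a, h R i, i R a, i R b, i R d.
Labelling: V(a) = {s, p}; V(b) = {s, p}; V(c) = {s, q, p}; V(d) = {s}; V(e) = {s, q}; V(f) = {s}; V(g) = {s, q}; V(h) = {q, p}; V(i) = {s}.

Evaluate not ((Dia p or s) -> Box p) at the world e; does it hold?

Yes

Recall that Box ψ holds at a world iff ψ holds at every accessible world, and Dia ψ holds iff ψ holds at some accessible world.
At e: (Dia p or s) -> Box p is false, so not ((Dia p or s) -> Box p) is true.
  At e: Dia p or s is true, Box p is false, so (Dia p or s) -> Box p is false.
    At e: Dia p is true, s is true, so Dia p or s is true.
      At e: Dia p requires p at some successor in {b, d, f, g}.
        p holds at b, so Dia p is true at e.
    At e: Box p requires p at every successor {b, d, f, g}.
      p fails at d, so Box p is false at e.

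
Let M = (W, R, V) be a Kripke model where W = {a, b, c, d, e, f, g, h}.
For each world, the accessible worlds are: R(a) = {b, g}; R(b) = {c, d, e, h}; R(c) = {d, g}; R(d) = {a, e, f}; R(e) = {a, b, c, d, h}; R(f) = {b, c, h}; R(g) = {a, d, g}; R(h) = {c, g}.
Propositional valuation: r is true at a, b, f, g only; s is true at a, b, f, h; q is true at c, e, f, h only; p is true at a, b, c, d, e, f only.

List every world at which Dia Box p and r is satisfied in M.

Let φ = Dia Box p and r. Evaluate φ at each world:
  a (successors {b, g}): φ is false.
  b (successors {c, d, e, h}): φ is true.
  c (successors {d, g}): φ is false.
  d (successors {a, e, f}): φ is false.
  e (successors {a, b, c, d, h}): φ is false.
  f (successors {b, c, h}): φ is false.
  g (successors {a, d, g}): φ is true.
  h (successors {c, g}): φ is false.
For instance, at b:
  At b: Dia Box p is true, r is true, so Dia Box p and r is true.
    At b: Dia Box p requires Box p at some successor in {c, d, e, h}.
      Box p holds at d, so Dia Box p is true at b.
Satisfying worlds: {b, g}

b, g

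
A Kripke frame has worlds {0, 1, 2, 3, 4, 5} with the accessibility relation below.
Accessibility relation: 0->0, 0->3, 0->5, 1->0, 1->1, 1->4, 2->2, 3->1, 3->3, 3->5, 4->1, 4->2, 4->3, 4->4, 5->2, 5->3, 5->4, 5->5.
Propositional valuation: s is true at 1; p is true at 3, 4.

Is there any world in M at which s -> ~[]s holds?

Yes

Recall that []ψ holds at a world iff ψ holds at every accessible world, and <>ψ holds iff ψ holds at some accessible world.
Let φ = s -> ~[]s. Evaluate φ at each world:
  0 (successors {0, 3, 5}): φ is true.
  1 (successors {0, 1, 4}): φ is true.
  2 (successors {2}): φ is true.
  3 (successors {1, 3, 5}): φ is true.
  4 (successors {1, 2, 3, 4}): φ is true.
  5 (successors {2, 3, 4, 5}): φ is true.
Detail at 0 (witness):
  At 0: s is false, ~[]s is true, so s -> ~[]s is true.
    At 0: []s is false, so ~[]s is true.
      At 0: []s requires s at every successor {0, 3, 5}.
        s fails at 0, so []s is false at 0.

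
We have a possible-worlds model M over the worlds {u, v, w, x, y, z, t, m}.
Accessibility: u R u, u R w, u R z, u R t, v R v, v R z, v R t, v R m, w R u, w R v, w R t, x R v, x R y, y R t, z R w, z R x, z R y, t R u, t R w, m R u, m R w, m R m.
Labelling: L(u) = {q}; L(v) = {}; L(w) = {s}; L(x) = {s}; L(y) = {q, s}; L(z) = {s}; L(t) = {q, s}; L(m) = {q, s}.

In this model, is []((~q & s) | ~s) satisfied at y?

At y: []((~q & s) | ~s) requires (~q & s) | ~s at every successor {t}.
  (~q & s) | ~s fails at t, so []((~q & s) | ~s) is false at y.

No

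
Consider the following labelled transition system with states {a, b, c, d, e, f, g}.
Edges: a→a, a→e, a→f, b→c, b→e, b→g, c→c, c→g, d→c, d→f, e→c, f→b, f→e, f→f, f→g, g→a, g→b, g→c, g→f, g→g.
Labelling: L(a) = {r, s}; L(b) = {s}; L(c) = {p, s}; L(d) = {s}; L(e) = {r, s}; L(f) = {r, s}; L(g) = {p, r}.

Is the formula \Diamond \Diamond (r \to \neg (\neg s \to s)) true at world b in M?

At b: \Diamond \Diamond (r \to \neg (\neg s \to s)) requires \Diamond (r \to \neg (\neg s \to s)) at some successor in {c, e, g}.
  \Diamond (r \to \neg (\neg s \to s)) holds at c, so \Diamond \Diamond (r \to \neg (\neg s \to s)) is true at b.
    At c: \Diamond (r \to \neg (\neg s \to s)) requires r \to \neg (\neg s \to s) at some successor in {c, g}.
      r \to \neg (\neg s \to s) holds at c, so \Diamond (r \to \neg (\neg s \to s)) is true at c.

Yes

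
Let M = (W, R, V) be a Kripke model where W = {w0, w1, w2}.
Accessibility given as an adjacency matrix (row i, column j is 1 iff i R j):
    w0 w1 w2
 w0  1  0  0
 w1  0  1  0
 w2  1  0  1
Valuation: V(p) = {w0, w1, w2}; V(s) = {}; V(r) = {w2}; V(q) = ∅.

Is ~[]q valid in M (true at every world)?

Let φ = ~[]q. Evaluate φ at each world:
  w0 (successors {w0}): φ is true.
  w1 (successors {w1}): φ is true.
  w2 (successors {w0, w2}): φ is true.
For instance, at w0:
  At w0: []q is false, so ~[]q is true.
    At w0: []q requires q at every successor {w0}.
      q fails at w0, so []q is false at w0.

Yes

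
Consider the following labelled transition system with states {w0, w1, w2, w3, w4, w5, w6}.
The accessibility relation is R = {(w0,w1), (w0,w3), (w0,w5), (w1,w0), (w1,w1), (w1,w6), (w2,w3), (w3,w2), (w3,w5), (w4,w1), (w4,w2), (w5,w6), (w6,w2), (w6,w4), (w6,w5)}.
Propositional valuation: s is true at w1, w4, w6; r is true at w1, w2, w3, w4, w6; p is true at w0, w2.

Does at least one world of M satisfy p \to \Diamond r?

Recall that \Diamond ψ holds at a world iff ψ holds at some accessible world.
Let φ = p \to \Diamond r. Evaluate φ at each world:
  w0 (successors {w1, w3, w5}): φ is true.
  w1 (successors {w0, w1, w6}): φ is true.
  w2 (successors {w3}): φ is true.
  w3 (successors {w2, w5}): φ is true.
  w4 (successors {w1, w2}): φ is true.
  w5 (successors {w6}): φ is true.
  w6 (successors {w2, w4, w5}): φ is true.
Detail at w0 (witness):
  At w0: p is true, \Diamond r is true, so p \to \Diamond r is true.
    At w0: \Diamond r requires r at some successor in {w1, w3, w5}.
      r holds at w1, so \Diamond r is true at w0.

Yes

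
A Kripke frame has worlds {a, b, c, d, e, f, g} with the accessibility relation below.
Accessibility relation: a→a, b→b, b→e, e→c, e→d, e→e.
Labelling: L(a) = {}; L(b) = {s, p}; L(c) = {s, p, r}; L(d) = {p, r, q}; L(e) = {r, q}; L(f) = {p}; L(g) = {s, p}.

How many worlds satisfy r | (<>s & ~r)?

4

Recall that <>ψ holds at a world iff ψ holds at some accessible world.
Let φ = r | (<>s & ~r). Evaluate φ at each world:
  a (successors {a}): φ is false.
  b (successors {b, e}): φ is true.
  c (successors ∅): φ is true.
  d (successors ∅): φ is true.
  e (successors {c, d, e}): φ is true.
  f (successors ∅): φ is false.
  g (successors ∅): φ is false.
For instance, at a:
  At a: r is false, <>s & ~r is false, so r | (<>s & ~r) is false.
    At a: <>s is false, ~r is true, so <>s & ~r is false.
      At a: <>s requires s at some successor in {a}.
        At a: s is false.
      So <>s is false at a.
Satisfying worlds: {b, c, d, e}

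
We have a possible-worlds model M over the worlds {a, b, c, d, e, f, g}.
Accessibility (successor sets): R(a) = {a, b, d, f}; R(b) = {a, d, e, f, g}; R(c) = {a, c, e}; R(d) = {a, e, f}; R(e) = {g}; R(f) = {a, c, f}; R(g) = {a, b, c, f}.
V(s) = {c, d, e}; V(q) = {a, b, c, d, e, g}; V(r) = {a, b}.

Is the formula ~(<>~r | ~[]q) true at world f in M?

Recall that []ψ holds at a world iff ψ holds at every accessible world, and <>ψ holds iff ψ holds at some accessible world.
At f: <>~r | ~[]q is true, so ~(<>~r | ~[]q) is false.
  At f: <>~r is true, ~[]q is true, so <>~r | ~[]q is true.
    At f: <>~r requires ~r at some successor in {a, c, f}.
      ~r holds at c, so <>~r is true at f.
    At f: []q is false, so ~[]q is true.
      At f: []q requires q at every successor {a, c, f}.
        q fails at f, so []q is false at f.

No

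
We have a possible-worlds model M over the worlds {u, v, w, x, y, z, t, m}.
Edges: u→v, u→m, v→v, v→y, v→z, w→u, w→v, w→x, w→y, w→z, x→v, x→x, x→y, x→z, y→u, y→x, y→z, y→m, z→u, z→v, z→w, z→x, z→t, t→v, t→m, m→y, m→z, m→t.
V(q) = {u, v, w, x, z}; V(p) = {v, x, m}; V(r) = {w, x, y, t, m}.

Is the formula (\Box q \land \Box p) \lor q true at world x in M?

Recall that \Box ψ holds at a world iff ψ holds at every accessible world, and \Diamond ψ holds iff ψ holds at some accessible world.
At x: \Box q \land \Box p is false, q is true, so (\Box q \land \Box p) \lor q is true.
  At x: \Box q is false, \Box p is false, so \Box q \land \Box p is false.
    At x: \Box q requires q at every successor {v, x, y, z}.
      q fails at y, so \Box q is false at x.
    At x: \Box p requires p at every successor {v, x, y, z}.
      p fails at y, so \Box p is false at x.

Yes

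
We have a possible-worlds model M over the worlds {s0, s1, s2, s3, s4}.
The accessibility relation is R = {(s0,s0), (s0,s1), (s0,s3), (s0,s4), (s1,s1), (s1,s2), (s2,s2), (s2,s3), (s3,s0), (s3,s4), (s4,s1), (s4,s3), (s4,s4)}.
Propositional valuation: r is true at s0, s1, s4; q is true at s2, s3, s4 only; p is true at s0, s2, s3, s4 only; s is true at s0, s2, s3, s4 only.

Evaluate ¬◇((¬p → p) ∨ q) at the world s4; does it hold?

No

Recall that ◇ψ holds at a world iff ψ holds at some accessible world.
At s4: ◇((¬p → p) ∨ q) is true, so ¬◇((¬p → p) ∨ q) is false.
  At s4: ◇((¬p → p) ∨ q) requires (¬p → p) ∨ q at some successor in {s1, s3, s4}.
    (¬p → p) ∨ q holds at s3, so ◇((¬p → p) ∨ q) is true at s4.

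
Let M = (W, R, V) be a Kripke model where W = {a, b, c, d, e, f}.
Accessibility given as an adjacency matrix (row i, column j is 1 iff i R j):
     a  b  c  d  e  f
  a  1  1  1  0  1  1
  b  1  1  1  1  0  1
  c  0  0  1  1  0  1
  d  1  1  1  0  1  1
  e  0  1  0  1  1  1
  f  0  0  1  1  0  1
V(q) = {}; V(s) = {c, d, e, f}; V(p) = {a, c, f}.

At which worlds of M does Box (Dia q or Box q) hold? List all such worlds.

none

Let φ = Box (Dia q or Box q). Evaluate φ at each world:
  a (successors {a, b, c, e, f}): φ is false.
  b (successors {a, b, c, d, f}): φ is false.
  c (successors {c, d, f}): φ is false.
  d (successors {a, b, c, e, f}): φ is false.
  e (successors {b, d, e, f}): φ is false.
  f (successors {c, d, f}): φ is false.
For instance, at f:
  At f: Box (Dia q or Box q) requires Dia q or Box q at every successor {c, d, f}.
    Dia q or Box q fails at c, so Box (Dia q or Box q) is false at f.
      At c: Dia q is false, Box q is false, so Dia q or Box q is false.
Satisfying worlds: none.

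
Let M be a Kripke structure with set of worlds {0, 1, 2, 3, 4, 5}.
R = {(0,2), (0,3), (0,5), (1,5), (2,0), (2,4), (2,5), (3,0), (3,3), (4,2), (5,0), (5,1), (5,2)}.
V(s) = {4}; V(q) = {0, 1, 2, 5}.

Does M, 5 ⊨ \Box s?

No

At 5: \Box s requires s at every successor {0, 1, 2}.
  s fails at 0, so \Box s is false at 5.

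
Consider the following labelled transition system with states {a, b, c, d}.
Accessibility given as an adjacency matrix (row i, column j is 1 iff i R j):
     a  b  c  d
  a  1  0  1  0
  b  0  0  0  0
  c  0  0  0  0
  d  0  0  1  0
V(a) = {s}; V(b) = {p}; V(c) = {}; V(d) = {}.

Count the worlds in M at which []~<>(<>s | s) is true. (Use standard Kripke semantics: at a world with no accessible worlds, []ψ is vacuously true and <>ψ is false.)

3

Let φ = []~<>(<>s | s). Evaluate φ at each world:
  a (successors {a, c}): φ is false.
  b (successors ∅): φ is true.
  c (successors ∅): φ is true.
  d (successors {c}): φ is true.
For instance, at d:
  At d: []~<>(<>s | s) requires ~<>(<>s | s) at every successor {c}.
      At c: <>(<>s | s) is false, so ~<>(<>s | s) is true.
  So []~<>(<>s | s) is true at d.
Satisfying worlds: {b, c, d}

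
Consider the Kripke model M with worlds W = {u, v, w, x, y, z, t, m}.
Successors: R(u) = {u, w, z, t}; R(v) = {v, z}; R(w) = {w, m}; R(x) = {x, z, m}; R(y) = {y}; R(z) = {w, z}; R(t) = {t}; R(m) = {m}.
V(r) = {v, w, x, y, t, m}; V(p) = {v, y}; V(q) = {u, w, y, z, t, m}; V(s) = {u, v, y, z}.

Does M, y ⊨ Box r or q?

Yes

Recall that Box ψ holds at a world iff ψ holds at every accessible world, and Dia ψ holds iff ψ holds at some accessible world.
At y: Box r is true, q is true, so Box r or q is true.
  At y: Box r requires r at every successor {y}.
    At y: r is true.
  So Box r is true at y.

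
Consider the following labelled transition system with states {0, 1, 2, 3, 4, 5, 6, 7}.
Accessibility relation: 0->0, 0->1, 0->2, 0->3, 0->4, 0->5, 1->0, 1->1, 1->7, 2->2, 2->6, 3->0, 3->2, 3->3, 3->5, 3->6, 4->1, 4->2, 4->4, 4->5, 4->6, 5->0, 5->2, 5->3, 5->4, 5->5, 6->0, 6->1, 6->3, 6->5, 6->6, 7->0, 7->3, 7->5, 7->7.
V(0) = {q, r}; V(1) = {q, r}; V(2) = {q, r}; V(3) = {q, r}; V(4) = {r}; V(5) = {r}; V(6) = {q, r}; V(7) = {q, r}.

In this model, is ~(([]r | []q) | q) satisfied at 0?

At 0: ([]r | []q) | q is true, so ~(([]r | []q) | q) is false.
  At 0: []r | []q is true, q is true, so ([]r | []q) | q is true.
    At 0: []r is true, []q is false, so []r | []q is true.
      At 0: []r requires r at every successor {0, 1, 2, 3, 4, 5}.
        At 0: r is true.
        At 1: r is true.
        At 2: r is true.
        At 3: r is true.
        At 4: r is true.
        At 5: r is true.
      So []r is true at 0.
      At 0: []q requires q at every successor {0, 1, 2, 3, 4, 5}.
        q fails at 4, so []q is false at 0.

No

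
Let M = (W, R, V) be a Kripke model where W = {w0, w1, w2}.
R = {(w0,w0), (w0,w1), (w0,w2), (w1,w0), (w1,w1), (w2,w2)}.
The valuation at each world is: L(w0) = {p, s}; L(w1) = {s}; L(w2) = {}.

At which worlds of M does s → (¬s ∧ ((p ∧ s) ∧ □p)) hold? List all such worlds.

Recall that □ψ holds at a world iff ψ holds at every accessible world, and ◇ψ holds iff ψ holds at some accessible world.
Let φ = s → (¬s ∧ ((p ∧ s) ∧ □p)). Evaluate φ at each world:
  w0 (successors {w0, w1, w2}): φ is false.
  w1 (successors {w0, w1}): φ is false.
  w2 (successors {w2}): φ is true.
For instance, at w1:
  At w1: s is true, ¬s ∧ ((p ∧ s) ∧ □p) is false, so s → (¬s ∧ ((p ∧ s) ∧ □p)) is false.
    At w1: ¬s is false, (p ∧ s) ∧ □p is false, so ¬s ∧ ((p ∧ s) ∧ □p) is false.
      At w1: p ∧ s is false, □p is false, so (p ∧ s) ∧ □p is false.
Satisfying worlds: {w2}

w2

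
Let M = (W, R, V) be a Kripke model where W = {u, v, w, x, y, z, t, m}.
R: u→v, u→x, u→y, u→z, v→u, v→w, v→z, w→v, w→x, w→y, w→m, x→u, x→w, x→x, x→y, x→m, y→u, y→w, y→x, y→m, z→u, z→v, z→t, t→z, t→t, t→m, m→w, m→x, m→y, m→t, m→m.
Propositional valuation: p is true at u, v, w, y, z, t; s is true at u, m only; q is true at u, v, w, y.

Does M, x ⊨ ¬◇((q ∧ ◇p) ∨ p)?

No

At x: ◇((q ∧ ◇p) ∨ p) is true, so ¬◇((q ∧ ◇p) ∨ p) is false.
  At x: ◇((q ∧ ◇p) ∨ p) requires (q ∧ ◇p) ∨ p at some successor in {u, w, x, y, m}.
    (q ∧ ◇p) ∨ p holds at u, so ◇((q ∧ ◇p) ∨ p) is true at x.
      At u: q ∧ ◇p is true, p is true, so (q ∧ ◇p) ∨ p is true.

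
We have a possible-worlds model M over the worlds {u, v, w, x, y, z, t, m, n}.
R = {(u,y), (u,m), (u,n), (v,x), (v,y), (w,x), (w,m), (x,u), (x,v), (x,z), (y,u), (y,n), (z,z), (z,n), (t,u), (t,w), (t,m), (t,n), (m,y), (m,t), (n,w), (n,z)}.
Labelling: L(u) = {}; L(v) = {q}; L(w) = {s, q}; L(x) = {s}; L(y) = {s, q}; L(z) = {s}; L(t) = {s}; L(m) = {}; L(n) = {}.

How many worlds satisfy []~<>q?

Let φ = []~<>q. Evaluate φ at each world:
  u (successors {y, m, n}): φ is false.
  v (successors {x, y}): φ is false.
  w (successors {x, m}): φ is false.
  x (successors {u, v, z}): φ is false.
  y (successors {u, n}): φ is false.
  z (successors {z, n}): φ is false.
  t (successors {u, w, m, n}): φ is false.
  m (successors {y, t}): φ is false.
  n (successors {w, z}): φ is true.
For instance, at w:
  At w: []~<>q requires ~<>q at every successor {x, m}.
    ~<>q fails at x, so []~<>q is false at w.
      At x: <>q is true, so ~<>q is false.
Satisfying worlds: {n}

1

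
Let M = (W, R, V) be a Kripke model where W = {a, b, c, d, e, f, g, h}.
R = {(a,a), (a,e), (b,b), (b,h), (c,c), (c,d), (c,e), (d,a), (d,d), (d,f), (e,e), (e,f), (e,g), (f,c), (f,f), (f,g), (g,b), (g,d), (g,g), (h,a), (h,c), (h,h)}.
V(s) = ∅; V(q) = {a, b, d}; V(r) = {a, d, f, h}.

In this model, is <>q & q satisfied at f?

At f: <>q is false, q is false, so <>q & q is false.
  At f: <>q requires q at some successor in {c, f, g}.
    At c: q is false.
    At f: q is false.
    At g: q is false.
  So <>q is false at f.

No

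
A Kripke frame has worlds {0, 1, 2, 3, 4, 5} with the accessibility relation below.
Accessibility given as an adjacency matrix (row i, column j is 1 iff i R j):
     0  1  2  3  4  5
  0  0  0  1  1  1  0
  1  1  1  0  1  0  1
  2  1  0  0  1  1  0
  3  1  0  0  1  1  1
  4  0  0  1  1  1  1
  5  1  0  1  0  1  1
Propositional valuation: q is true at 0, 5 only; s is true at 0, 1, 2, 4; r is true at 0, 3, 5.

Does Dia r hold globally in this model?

Let φ = Dia r. Evaluate φ at each world:
  0 (successors {2, 3, 4}): φ is true.
  1 (successors {0, 1, 3, 5}): φ is true.
  2 (successors {0, 3, 4}): φ is true.
  3 (successors {0, 3, 4, 5}): φ is true.
  4 (successors {2, 3, 4, 5}): φ is true.
  5 (successors {0, 2, 4, 5}): φ is true.
For instance, at 0:
  At 0: Dia r requires r at some successor in {2, 3, 4}.
    r holds at 3, so Dia r is true at 0.

Yes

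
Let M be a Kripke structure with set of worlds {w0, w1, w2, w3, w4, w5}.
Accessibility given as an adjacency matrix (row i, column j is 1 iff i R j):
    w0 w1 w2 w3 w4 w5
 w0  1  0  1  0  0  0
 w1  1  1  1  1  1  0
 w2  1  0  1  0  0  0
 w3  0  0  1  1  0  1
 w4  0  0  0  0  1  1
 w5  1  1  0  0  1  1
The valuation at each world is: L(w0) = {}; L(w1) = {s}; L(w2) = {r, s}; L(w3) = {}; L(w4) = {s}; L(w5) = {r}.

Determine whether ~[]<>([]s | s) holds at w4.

Recall that []ψ holds at a world iff ψ holds at every accessible world, and <>ψ holds iff ψ holds at some accessible world.
At w4: []<>([]s | s) is true, so ~[]<>([]s | s) is false.
  At w4: []<>([]s | s) requires <>([]s | s) at every successor {w4, w5}.
      At w4: <>([]s | s) requires []s | s at some successor in {w4, w5}.
        []s | s holds at w4, so <>([]s | s) is true at w4.
      At w5: <>([]s | s) requires []s | s at some successor in {w0, w1, w4, w5}.
        []s | s holds at w1, so <>([]s | s) is true at w5.
  So []<>([]s | s) is true at w4.

No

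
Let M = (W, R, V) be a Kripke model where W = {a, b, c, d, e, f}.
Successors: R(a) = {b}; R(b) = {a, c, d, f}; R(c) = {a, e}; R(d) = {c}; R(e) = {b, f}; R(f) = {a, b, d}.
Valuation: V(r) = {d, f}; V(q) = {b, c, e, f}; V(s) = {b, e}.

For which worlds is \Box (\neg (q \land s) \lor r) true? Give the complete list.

b, d

Let φ = \Box (\neg (q \land s) \lor r). Evaluate φ at each world:
  a (successors {b}): φ is false.
  b (successors {a, c, d, f}): φ is true.
  c (successors {a, e}): φ is false.
  d (successors {c}): φ is true.
  e (successors {b, f}): φ is false.
  f (successors {a, b, d}): φ is false.
For instance, at d:
  At d: \Box (\neg (q \land s) \lor r) requires \neg (q \land s) \lor r at every successor {c}.
    At c: \neg (q \land s) \lor r is true.
  So \Box (\neg (q \land s) \lor r) is true at d.
Satisfying worlds: {b, d}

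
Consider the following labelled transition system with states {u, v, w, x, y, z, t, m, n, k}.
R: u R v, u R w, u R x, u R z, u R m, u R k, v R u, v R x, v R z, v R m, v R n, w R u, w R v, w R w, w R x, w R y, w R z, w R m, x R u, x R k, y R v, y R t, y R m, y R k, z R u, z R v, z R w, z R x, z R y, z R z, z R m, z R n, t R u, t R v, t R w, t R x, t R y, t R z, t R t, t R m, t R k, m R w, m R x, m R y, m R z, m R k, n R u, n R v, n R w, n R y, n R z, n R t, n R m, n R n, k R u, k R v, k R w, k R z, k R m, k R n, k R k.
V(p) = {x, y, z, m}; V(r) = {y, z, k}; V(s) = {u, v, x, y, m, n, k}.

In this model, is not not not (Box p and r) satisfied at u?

At u: not not (Box p and r) is false, so not not not (Box p and r) is true.
  At u: not (Box p and r) is true, so not not (Box p and r) is false.
    At u: Box p and r is false, so not (Box p and r) is true.
      At u: Box p is false, r is false, so Box p and r is false.

Yes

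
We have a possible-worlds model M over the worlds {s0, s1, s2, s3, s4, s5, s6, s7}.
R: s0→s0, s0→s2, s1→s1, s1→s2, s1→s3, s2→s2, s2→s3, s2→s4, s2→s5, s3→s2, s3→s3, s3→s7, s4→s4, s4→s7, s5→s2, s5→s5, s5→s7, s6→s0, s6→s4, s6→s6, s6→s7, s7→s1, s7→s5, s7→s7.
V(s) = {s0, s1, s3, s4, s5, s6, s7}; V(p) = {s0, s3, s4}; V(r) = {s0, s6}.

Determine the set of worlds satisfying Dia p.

Recall that Dia ψ holds at a world iff ψ holds at some accessible world.
Let φ = Dia p. Evaluate φ at each world:
  s0 (successors {s0, s2}): φ is true.
  s1 (successors {s1, s2, s3}): φ is true.
  s2 (successors {s2, s3, s4, s5}): φ is true.
  s3 (successors {s2, s3, s7}): φ is true.
  s4 (successors {s4, s7}): φ is true.
  s5 (successors {s2, s5, s7}): φ is false.
  s6 (successors {s0, s4, s6, s7}): φ is true.
  s7 (successors {s1, s5, s7}): φ is false.
For instance, at s3:
  At s3: Dia p requires p at some successor in {s2, s3, s7}.
    p holds at s3, so Dia p is true at s3.
Satisfying worlds: {s0, s1, s2, s3, s4, s6}

s0, s1, s2, s3, s4, s6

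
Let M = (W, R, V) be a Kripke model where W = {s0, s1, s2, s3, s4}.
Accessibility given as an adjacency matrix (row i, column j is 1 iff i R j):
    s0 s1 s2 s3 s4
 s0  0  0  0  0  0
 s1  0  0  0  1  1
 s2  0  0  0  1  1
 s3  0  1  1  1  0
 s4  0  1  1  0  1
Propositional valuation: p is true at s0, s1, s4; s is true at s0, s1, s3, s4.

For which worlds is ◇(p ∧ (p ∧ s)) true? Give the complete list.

s1, s2, s3, s4

Let φ = ◇(p ∧ (p ∧ s)). Evaluate φ at each world:
  s0 (successors ∅): φ is false.
  s1 (successors {s3, s4}): φ is true.
  s2 (successors {s3, s4}): φ is true.
  s3 (successors {s1, s2, s3}): φ is true.
  s4 (successors {s1, s2, s4}): φ is true.
For instance, at s1:
  At s1: ◇(p ∧ (p ∧ s)) requires p ∧ (p ∧ s) at some successor in {s3, s4}.
    p ∧ (p ∧ s) holds at s4, so ◇(p ∧ (p ∧ s)) is true at s1.
Satisfying worlds: {s1, s2, s3, s4}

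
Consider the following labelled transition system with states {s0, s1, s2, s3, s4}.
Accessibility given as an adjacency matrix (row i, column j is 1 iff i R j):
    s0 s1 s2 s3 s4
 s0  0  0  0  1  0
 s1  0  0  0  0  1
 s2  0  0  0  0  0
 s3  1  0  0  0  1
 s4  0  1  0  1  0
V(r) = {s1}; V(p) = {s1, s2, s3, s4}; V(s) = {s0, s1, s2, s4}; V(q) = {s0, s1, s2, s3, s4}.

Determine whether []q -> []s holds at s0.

No

Recall that []ψ holds at a world iff ψ holds at every accessible world, and <>ψ holds iff ψ holds at some accessible world.
At s0: []q is true, []s is false, so []q -> []s is false.
  At s0: []q requires q at every successor {s3}.
    At s3: q is true.
  So []q is true at s0.
  At s0: []s requires s at every successor {s3}.
    s fails at s3, so []s is false at s0.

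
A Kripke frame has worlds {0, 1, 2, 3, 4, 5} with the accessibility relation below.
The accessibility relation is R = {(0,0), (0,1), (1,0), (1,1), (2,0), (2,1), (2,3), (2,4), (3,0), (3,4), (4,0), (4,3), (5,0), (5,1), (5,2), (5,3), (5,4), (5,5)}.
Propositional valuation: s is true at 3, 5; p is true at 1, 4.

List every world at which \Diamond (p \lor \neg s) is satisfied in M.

0, 1, 2, 3, 4, 5

Let φ = \Diamond (p \lor \neg s). Evaluate φ at each world:
  0 (successors {0, 1}): φ is true.
  1 (successors {0, 1}): φ is true.
  2 (successors {0, 1, 3, 4}): φ is true.
  3 (successors {0, 4}): φ is true.
  4 (successors {0, 3}): φ is true.
  5 (successors {0, 1, 2, 3, 4, 5}): φ is true.
For instance, at 3:
  At 3: \Diamond (p \lor \neg s) requires p \lor \neg s at some successor in {0, 4}.
    p \lor \neg s holds at 0, so \Diamond (p \lor \neg s) is true at 3.
Satisfying worlds: {0, 1, 2, 3, 4, 5}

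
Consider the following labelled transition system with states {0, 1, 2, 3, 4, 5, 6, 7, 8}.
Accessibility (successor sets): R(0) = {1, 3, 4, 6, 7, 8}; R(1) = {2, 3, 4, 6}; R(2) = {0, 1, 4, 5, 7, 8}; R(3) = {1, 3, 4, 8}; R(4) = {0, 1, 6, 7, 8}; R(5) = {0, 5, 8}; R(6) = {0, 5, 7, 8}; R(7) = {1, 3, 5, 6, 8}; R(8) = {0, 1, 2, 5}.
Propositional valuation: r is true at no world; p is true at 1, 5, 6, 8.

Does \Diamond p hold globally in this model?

Let φ = \Diamond p. Evaluate φ at each world:
  0 (successors {1, 3, 4, 6, 7, 8}): φ is true.
  1 (successors {2, 3, 4, 6}): φ is true.
  2 (successors {0, 1, 4, 5, 7, 8}): φ is true.
  3 (successors {1, 3, 4, 8}): φ is true.
  4 (successors {0, 1, 6, 7, 8}): φ is true.
  5 (successors {0, 5, 8}): φ is true.
  6 (successors {0, 5, 7, 8}): φ is true.
  7 (successors {1, 3, 5, 6, 8}): φ is true.
  8 (successors {0, 1, 2, 5}): φ is true.
For instance, at 7:
  At 7: \Diamond p requires p at some successor in {1, 3, 5, 6, 8}.
    p holds at 1, so \Diamond p is true at 7.

Yes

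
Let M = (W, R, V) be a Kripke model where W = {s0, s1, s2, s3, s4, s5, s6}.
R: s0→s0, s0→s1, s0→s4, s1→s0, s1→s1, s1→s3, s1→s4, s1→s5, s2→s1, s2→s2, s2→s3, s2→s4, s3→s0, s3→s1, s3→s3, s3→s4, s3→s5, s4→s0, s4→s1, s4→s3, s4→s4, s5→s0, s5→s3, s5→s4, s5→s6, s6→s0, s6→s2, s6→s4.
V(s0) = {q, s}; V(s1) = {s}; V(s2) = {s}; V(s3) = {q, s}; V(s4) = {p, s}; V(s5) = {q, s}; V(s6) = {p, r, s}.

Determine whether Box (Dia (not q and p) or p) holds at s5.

At s5: Box (Dia (not q and p) or p) requires Dia (not q and p) or p at every successor {s0, s3, s4, s6}.
  At s0: Dia (not q and p) or p is true.
  At s3: Dia (not q and p) or p is true.
  At s4: Dia (not q and p) or p is true.
  At s6: Dia (not q and p) or p is true.
So Box (Dia (not q and p) or p) is true at s5.

Yes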